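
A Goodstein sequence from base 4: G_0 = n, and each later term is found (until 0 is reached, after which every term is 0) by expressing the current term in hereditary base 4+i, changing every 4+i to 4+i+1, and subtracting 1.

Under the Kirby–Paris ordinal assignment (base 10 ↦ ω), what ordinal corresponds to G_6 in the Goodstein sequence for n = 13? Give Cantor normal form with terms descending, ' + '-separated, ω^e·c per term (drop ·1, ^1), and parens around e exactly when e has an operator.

G_0=13  [base 4] 3·4 + 1  →[4↦5]→  3·5 + 1 = 16  −1 ⇒ G_1=15
G_1=15  [base 5] 3·5  →[5↦6]→  3·6 = 18  −1 ⇒ G_2=17
G_2=17  [base 6] 2·6 + 5  →[6↦7]→  2·7 + 5 = 19  −1 ⇒ G_3=18
G_3=18  [base 7] 2·7 + 4  →[7↦8]→  2·8 + 4 = 20  −1 ⇒ G_4=19
G_4=19  [base 8] 2·8 + 3  →[8↦9]→  2·9 + 3 = 21  −1 ⇒ G_5=20
G_5=20  [base 9] 2·9 + 2  →[9↦10]→  2·10 + 2 = 22  −1 ⇒ G_6=21

ω·2 + 1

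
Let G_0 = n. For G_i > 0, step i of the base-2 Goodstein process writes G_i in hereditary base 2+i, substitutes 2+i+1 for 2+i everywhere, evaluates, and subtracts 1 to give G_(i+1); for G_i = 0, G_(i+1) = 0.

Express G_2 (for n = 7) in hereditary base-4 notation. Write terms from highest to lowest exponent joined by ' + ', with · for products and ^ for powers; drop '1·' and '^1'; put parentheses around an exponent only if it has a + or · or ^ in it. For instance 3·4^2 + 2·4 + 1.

4^4 + 3

[0] 7 ≡ 2^2 + 2 + 1 (base 2). Lift 3: 31. −1: 30.
[1] 30 ≡ 3^3 + 3 (base 3). Lift 4: 260. −1: 259.
[2] 259 ≡ 4^4 + 3 (base 4). Lift 5: 3128. −1: 3127.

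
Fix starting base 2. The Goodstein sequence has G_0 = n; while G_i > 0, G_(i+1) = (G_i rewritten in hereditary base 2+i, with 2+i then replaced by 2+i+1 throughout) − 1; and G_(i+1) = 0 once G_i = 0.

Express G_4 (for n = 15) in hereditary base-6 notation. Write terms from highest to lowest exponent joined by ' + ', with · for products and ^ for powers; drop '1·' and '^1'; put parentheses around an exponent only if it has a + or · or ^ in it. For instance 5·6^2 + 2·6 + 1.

6^(6 + 1) + 6^6 + 1

15 —HB2→ 2^(2 + 1) + 2^2 + 2 + 1 —bump→ 3^(3 + 1) + 3^3 + 3 + 1 = 112 —(−1)→ 111
111 —HB3→ 3^(3 + 1) + 3^3 + 3 —bump→ 4^(4 + 1) + 4^4 + 4 = 1284 —(−1)→ 1283
1283 —HB4→ 4^(4 + 1) + 4^4 + 3 —bump→ 5^(5 + 1) + 5^5 + 3 = 18753 —(−1)→ 18752
18752 —HB5→ 5^(5 + 1) + 5^5 + 2 —bump→ 6^(6 + 1) + 6^6 + 2 = 326594 —(−1)→ 326593
326593 —HB6→ 6^(6 + 1) + 6^6 + 1 —bump→ 7^(7 + 1) + 7^7 + 1 = 6588345 —(−1)→ 6588344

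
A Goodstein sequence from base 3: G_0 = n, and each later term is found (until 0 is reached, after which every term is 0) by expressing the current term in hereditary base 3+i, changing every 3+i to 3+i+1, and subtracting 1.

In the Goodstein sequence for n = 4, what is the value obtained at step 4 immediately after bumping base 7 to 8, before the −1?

2

G_0 = 4. HB_3(4) = 3 + 1. Bump = 5. G_1 = 4.
G_1 = 4. HB_4(4) = 4. Bump = 5. G_2 = 4.
G_2 = 4. HB_5(4) = 4. Bump = 4. G_3 = 3.
G_3 = 3. HB_6(3) = 3. Bump = 3. G_4 = 2.
G_4 = 2. HB_7(2) = 2. Bump = 2. G_5 = 1.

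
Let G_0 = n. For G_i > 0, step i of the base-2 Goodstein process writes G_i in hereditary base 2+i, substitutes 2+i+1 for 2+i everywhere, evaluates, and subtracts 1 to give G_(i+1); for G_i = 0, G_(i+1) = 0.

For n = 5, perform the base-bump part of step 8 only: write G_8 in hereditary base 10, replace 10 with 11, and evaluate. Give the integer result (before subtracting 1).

4383

[0] 5 ≡ 2^2 + 1 (base 2). Lift 3: 28. −1: 27.
[1] 27 ≡ 3^3 (base 3). Lift 4: 256. −1: 255.
[2] 255 ≡ 3·4^3 + 3·4^2 + 3·4 + 3 (base 4). Lift 5: 468. −1: 467.
[3] 467 ≡ 3·5^3 + 3·5^2 + 3·5 + 2 (base 5). Lift 6: 776. −1: 775.
[4] 775 ≡ 3·6^3 + 3·6^2 + 3·6 + 1 (base 6). Lift 7: 1198. −1: 1197.
[5] 1197 ≡ 3·7^3 + 3·7^2 + 3·7 (base 7). Lift 8: 1752. −1: 1751.
[6] 1751 ≡ 3·8^3 + 3·8^2 + 2·8 + 7 (base 8). Lift 9: 2455. −1: 2454.
[7] 2454 ≡ 3·9^3 + 3·9^2 + 2·9 + 6 (base 9). Lift 10: 3326. −1: 3325.
[8] 3325 ≡ 3·10^3 + 3·10^2 + 2·10 + 5 (base 10). Lift 11: 4383. −1: 4382.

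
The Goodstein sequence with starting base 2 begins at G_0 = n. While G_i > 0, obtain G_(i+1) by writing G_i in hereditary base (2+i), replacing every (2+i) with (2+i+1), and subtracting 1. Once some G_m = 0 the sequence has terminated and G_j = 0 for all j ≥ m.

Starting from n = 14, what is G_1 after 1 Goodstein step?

110

step 0: 14 = 2^(2 + 1) + 2^2 + 2; sub 3 for 2: 3^(3 + 1) + 3^3 + 3; = 111; G_1 = 111−1 = 110
step 1: 110 = 3^(3 + 1) + 3^3 + 2; sub 4 for 3: 4^(4 + 1) + 4^4 + 2; = 1282; G_2 = 1282−1 = 1281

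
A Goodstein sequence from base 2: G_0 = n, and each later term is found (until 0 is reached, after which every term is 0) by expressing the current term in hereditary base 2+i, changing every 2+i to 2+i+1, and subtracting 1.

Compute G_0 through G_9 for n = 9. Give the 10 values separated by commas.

9, 81, 1023, 9842, 140743, 2471826, 50333399, 1162263921, 30000003325, 855935016215

i=0: 9 = 2^(2 + 1) + 1 (b=2); 2→3: 3^(3 + 1) + 1 = 82; 82−1 = 81
i=1: 81 = 3^(3 + 1) (b=3); 3→4: 4^(4 + 1) = 1024; 1024−1 = 1023
i=2: 1023 = 3·4^4 + 3·4^3 + 3·4^2 + 3·4 + 3 (b=4); 4→5: 3·5^5 + 3·5^3 + 3·5^2 + 3·5 + 3 = 9843; 9843−1 = 9842
i=3: 9842 = 3·5^5 + 3·5^3 + 3·5^2 + 3·5 + 2 (b=5); 5→6: 3·6^6 + 3·6^3 + 3·6^2 + 3·6 + 2 = 140744; 140744−1 = 140743
i=4: 140743 = 3·6^6 + 3·6^3 + 3·6^2 + 3·6 + 1 (b=6); 6→7: 3·7^7 + 3·7^3 + 3·7^2 + 3·7 + 1 = 2471827; 2471827−1 = 2471826
i=5: 2471826 = 3·7^7 + 3·7^3 + 3·7^2 + 3·7 (b=7); 7→8: 3·8^8 + 3·8^3 + 3·8^2 + 3·8 = 50333400; 50333400−1 = 50333399
i=6: 50333399 = 3·8^8 + 3·8^3 + 3·8^2 + 2·8 + 7 (b=8); 8→9: 3·9^9 + 3·9^3 + 3·9^2 + 2·9 + 7 = 1162263922; 1162263922−1 = 1162263921
i=7: 1162263921 = 3·9^9 + 3·9^3 + 3·9^2 + 2·9 + 6 (b=9); 9→10: 3·10^10 + 3·10^3 + 3·10^2 + 2·10 + 6 = 30000003326; 30000003326−1 = 30000003325
i=8: 30000003325 = 3·10^10 + 3·10^3 + 3·10^2 + 2·10 + 5 (b=10); 10→11: 3·11^11 + 3·11^3 + 3·11^2 + 2·11 + 5 = 855935016216; 855935016216−1 = 855935016215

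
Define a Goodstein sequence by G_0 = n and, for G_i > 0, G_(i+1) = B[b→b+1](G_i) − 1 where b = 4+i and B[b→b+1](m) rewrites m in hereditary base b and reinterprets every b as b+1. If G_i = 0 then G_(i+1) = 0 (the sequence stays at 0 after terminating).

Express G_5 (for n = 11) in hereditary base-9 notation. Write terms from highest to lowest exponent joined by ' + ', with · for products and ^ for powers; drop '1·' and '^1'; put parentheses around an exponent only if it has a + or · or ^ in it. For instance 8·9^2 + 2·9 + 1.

11 —HB4→ 2·4 + 3 —bump→ 2·5 + 3 = 13 —(−1)→ 12
12 —HB5→ 2·5 + 2 —bump→ 2·6 + 2 = 14 —(−1)→ 13
13 —HB6→ 2·6 + 1 —bump→ 2·7 + 1 = 15 —(−1)→ 14
14 —HB7→ 2·7 —bump→ 2·8 = 16 —(−1)→ 15
15 —HB8→ 8 + 7 —bump→ 9 + 7 = 16 —(−1)→ 15
15 —HB9→ 9 + 6 —bump→ 10 + 6 = 16 —(−1)→ 15

9 + 6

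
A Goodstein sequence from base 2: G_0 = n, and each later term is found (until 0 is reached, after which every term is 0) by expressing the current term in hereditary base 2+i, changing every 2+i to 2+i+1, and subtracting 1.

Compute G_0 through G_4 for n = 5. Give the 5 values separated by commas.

i=0: 5 = 2^2 + 1 (b=2); 2→3: 3^3 + 1 = 28; 28−1 = 27
i=1: 27 = 3^3 (b=3); 3→4: 4^4 = 256; 256−1 = 255
i=2: 255 = 3·4^3 + 3·4^2 + 3·4 + 3 (b=4); 4→5: 3·5^3 + 3·5^2 + 3·5 + 3 = 468; 468−1 = 467
i=3: 467 = 3·5^3 + 3·5^2 + 3·5 + 2 (b=5); 5→6: 3·6^3 + 3·6^2 + 3·6 + 2 = 776; 776−1 = 775

5, 27, 255, 467, 775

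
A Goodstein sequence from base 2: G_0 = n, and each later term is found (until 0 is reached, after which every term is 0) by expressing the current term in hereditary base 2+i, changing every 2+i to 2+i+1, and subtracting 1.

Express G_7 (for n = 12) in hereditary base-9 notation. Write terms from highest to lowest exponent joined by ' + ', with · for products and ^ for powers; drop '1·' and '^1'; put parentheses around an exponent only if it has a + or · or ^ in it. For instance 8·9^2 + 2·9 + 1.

G_0=12  [base 2] 2^(2 + 1) + 2^2  →[2↦3]→  3^(3 + 1) + 3^3 = 108  −1 ⇒ G_1=107
G_1=107  [base 3] 3^(3 + 1) + 2·3^2 + 2·3 + 2  →[3↦4]→  4^(4 + 1) + 2·4^2 + 2·4 + 2 = 1066  −1 ⇒ G_2=1065
G_2=1065  [base 4] 4^(4 + 1) + 2·4^2 + 2·4 + 1  →[4↦5]→  5^(5 + 1) + 2·5^2 + 2·5 + 1 = 15686  −1 ⇒ G_3=15685
G_3=15685  [base 5] 5^(5 + 1) + 2·5^2 + 2·5  →[5↦6]→  6^(6 + 1) + 2·6^2 + 2·6 = 280020  −1 ⇒ G_4=280019
G_4=280019  [base 6] 6^(6 + 1) + 2·6^2 + 6 + 5  →[6↦7]→  7^(7 + 1) + 2·7^2 + 7 + 5 = 5764911  −1 ⇒ G_5=5764910
G_5=5764910  [base 7] 7^(7 + 1) + 2·7^2 + 7 + 4  →[7↦8]→  8^(8 + 1) + 2·8^2 + 8 + 4 = 134217868  −1 ⇒ G_6=134217867
G_6=134217867  [base 8] 8^(8 + 1) + 2·8^2 + 8 + 3  →[8↦9]→  9^(9 + 1) + 2·9^2 + 9 + 3 = 3486784575  −1 ⇒ G_7=3486784574
G_7=3486784574  [base 9] 9^(9 + 1) + 2·9^2 + 9 + 2  →[9↦10]→  10^(10 + 1) + 2·10^2 + 10 + 2 = 100000000212  −1 ⇒ G_8=100000000211

9^(9 + 1) + 2·9^2 + 9 + 2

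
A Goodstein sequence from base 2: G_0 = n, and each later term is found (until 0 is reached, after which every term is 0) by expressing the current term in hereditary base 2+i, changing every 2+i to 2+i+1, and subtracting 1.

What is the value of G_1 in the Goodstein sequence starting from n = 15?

111

base 2: 15 = 2^(2 + 1) + 2^2 + 2 + 1; at 3: 3^(3 + 1) + 3^3 + 3 + 1 = 112; next = 111
base 3: 111 = 3^(3 + 1) + 3^3 + 3; at 4: 4^(4 + 1) + 4^4 + 4 = 1284; next = 1283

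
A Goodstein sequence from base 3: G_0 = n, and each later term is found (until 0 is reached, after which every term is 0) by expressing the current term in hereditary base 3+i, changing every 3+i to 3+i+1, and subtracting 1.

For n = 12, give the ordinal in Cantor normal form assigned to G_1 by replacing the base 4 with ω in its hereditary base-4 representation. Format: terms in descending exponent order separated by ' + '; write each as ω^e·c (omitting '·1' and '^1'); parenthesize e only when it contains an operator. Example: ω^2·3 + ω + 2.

base 3: 12 = 3^2 + 3; at 4: 4^2 + 4 = 20; next = 19
base 4: 19 = 4^2 + 3; at 5: 5^2 + 3 = 28; next = 27

ω^2 + 3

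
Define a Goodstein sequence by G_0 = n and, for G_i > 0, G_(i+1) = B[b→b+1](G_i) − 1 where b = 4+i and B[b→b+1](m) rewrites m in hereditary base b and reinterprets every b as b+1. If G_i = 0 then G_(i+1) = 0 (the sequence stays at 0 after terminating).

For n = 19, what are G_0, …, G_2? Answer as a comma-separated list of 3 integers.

19, 27, 37

[0] 19 ≡ 4^2 + 3 (base 4). Lift 5: 28. −1: 27.
[1] 27 ≡ 5^2 + 2 (base 5). Lift 6: 38. −1: 37.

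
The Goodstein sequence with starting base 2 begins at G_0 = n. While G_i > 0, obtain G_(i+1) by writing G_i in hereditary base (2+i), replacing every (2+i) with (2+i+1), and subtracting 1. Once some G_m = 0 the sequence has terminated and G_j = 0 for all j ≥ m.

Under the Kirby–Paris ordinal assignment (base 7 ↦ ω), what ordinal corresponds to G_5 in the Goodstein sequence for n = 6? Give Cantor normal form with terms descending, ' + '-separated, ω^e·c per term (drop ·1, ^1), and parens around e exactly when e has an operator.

6 —HB2→ 2^2 + 2 —bump→ 3^3 + 3 = 30 —(−1)→ 29
29 —HB3→ 3^3 + 2 —bump→ 4^4 + 2 = 258 —(−1)→ 257
257 —HB4→ 4^4 + 1 —bump→ 5^5 + 1 = 3126 —(−1)→ 3125
3125 —HB5→ 5^5 —bump→ 6^6 = 46656 —(−1)→ 46655
46655 —HB6→ 5·6^5 + 5·6^4 + 5·6^3 + 5·6^2 + 5·6 + 5 —bump→ 5·7^5 + 5·7^4 + 5·7^3 + 5·7^2 + 5·7 + 5 = 98040 —(−1)→ 98039

ω^5·5 + ω^4·5 + ω^3·5 + ω^2·5 + ω·5 + 4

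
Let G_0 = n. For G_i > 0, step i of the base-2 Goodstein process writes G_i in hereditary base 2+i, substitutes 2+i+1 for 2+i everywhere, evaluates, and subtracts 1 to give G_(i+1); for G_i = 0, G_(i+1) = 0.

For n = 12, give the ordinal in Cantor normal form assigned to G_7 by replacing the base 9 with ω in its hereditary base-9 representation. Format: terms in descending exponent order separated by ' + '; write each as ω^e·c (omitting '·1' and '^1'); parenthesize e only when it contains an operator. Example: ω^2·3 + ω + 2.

ω^(ω + 1) + ω^2·2 + ω + 2

[0] 12 ≡ 2^(2 + 1) + 2^2 (base 2). Lift 3: 108. −1: 107.
[1] 107 ≡ 3^(3 + 1) + 2·3^2 + 2·3 + 2 (base 3). Lift 4: 1066. −1: 1065.
[2] 1065 ≡ 4^(4 + 1) + 2·4^2 + 2·4 + 1 (base 4). Lift 5: 15686. −1: 15685.
[3] 15685 ≡ 5^(5 + 1) + 2·5^2 + 2·5 (base 5). Lift 6: 280020. −1: 280019.
[4] 280019 ≡ 6^(6 + 1) + 2·6^2 + 6 + 5 (base 6). Lift 7: 5764911. −1: 5764910.
[5] 5764910 ≡ 7^(7 + 1) + 2·7^2 + 7 + 4 (base 7). Lift 8: 134217868. −1: 134217867.
[6] 134217867 ≡ 8^(8 + 1) + 2·8^2 + 8 + 3 (base 8). Lift 9: 3486784575. −1: 3486784574.
[7] 3486784574 ≡ 9^(9 + 1) + 2·9^2 + 9 + 2 (base 9). Lift 10: 100000000212. −1: 100000000211.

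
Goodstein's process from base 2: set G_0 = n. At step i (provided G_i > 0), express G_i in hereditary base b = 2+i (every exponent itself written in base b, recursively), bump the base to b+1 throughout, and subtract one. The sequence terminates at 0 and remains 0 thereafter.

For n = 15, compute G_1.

111

i=0: 15 = 2^(2 + 1) + 2^2 + 2 + 1 (b=2); 2→3: 3^(3 + 1) + 3^3 + 3 + 1 = 112; 112−1 = 111
i=1: 111 = 3^(3 + 1) + 3^3 + 3 (b=3); 3→4: 4^(4 + 1) + 4^4 + 4 = 1284; 1284−1 = 1283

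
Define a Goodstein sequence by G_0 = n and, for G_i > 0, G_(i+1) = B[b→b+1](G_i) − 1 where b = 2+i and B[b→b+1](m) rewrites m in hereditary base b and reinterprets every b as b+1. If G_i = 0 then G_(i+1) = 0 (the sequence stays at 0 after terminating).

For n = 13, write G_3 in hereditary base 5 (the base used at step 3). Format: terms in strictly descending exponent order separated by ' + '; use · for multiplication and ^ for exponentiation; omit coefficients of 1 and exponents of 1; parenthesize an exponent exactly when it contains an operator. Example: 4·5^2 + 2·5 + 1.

5^(5 + 1) + 3·5^3 + 3·5^2 + 3·5 + 2

13 —HB2→ 2^(2 + 1) + 2^2 + 1 —bump→ 3^(3 + 1) + 3^3 + 1 = 109 —(−1)→ 108
108 —HB3→ 3^(3 + 1) + 3^3 —bump→ 4^(4 + 1) + 4^4 = 1280 —(−1)→ 1279
1279 —HB4→ 4^(4 + 1) + 3·4^3 + 3·4^2 + 3·4 + 3 —bump→ 5^(5 + 1) + 3·5^3 + 3·5^2 + 3·5 + 3 = 16093 —(−1)→ 16092
16092 —HB5→ 5^(5 + 1) + 3·5^3 + 3·5^2 + 3·5 + 2 —bump→ 6^(6 + 1) + 3·6^3 + 3·6^2 + 3·6 + 2 = 280712 —(−1)→ 280711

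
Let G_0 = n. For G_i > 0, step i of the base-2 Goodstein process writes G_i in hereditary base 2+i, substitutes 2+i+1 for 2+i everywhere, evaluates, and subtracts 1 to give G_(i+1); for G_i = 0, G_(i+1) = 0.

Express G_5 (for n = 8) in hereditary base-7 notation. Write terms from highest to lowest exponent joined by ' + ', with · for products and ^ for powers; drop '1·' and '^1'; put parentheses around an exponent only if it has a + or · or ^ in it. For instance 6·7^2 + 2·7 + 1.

2·7^7 + 2·7^2 + 7 + 4

G_0=8  [base 2] 2^(2 + 1)  →[2↦3]→  3^(3 + 1) = 81  −1 ⇒ G_1=80
G_1=80  [base 3] 2·3^3 + 2·3^2 + 2·3 + 2  →[3↦4]→  2·4^4 + 2·4^2 + 2·4 + 2 = 554  −1 ⇒ G_2=553
G_2=553  [base 4] 2·4^4 + 2·4^2 + 2·4 + 1  →[4↦5]→  2·5^5 + 2·5^2 + 2·5 + 1 = 6311  −1 ⇒ G_3=6310
G_3=6310  [base 5] 2·5^5 + 2·5^2 + 2·5  →[5↦6]→  2·6^6 + 2·6^2 + 2·6 = 93396  −1 ⇒ G_4=93395
G_4=93395  [base 6] 2·6^6 + 2·6^2 + 6 + 5  →[6↦7]→  2·7^7 + 2·7^2 + 7 + 5 = 1647196  −1 ⇒ G_5=1647195
G_5=1647195  [base 7] 2·7^7 + 2·7^2 + 7 + 4  →[7↦8]→  2·8^8 + 2·8^2 + 8 + 4 = 33554572  −1 ⇒ G_6=33554571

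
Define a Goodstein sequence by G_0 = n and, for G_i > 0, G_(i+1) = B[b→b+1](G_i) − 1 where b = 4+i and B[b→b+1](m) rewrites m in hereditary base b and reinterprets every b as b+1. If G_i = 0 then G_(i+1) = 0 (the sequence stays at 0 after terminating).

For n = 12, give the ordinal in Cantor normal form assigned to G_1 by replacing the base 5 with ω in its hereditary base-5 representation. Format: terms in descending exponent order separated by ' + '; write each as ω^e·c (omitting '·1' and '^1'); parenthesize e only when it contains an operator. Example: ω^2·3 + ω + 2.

ω·2 + 4

G_0=12  [base 4] 3·4  →[4↦5]→  3·5 = 15  −1 ⇒ G_1=14
G_1=14  [base 5] 2·5 + 4  →[5↦6]→  2·6 + 4 = 16  −1 ⇒ G_2=15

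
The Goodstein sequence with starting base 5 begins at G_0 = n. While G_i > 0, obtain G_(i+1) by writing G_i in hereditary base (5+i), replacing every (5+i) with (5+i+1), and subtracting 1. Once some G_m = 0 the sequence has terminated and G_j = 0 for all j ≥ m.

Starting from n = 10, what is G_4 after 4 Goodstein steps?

11

step 0: 10 = 2·5; sub 6 for 5: 2·6; = 12; G_1 = 12−1 = 11
step 1: 11 = 6 + 5; sub 7 for 6: 7 + 5; = 12; G_2 = 12−1 = 11
step 2: 11 = 7 + 4; sub 8 for 7: 8 + 4; = 12; G_3 = 12−1 = 11
step 3: 11 = 8 + 3; sub 9 for 8: 9 + 3; = 12; G_4 = 12−1 = 11
step 4: 11 = 9 + 2; sub 10 for 9: 10 + 2; = 12; G_5 = 12−1 = 11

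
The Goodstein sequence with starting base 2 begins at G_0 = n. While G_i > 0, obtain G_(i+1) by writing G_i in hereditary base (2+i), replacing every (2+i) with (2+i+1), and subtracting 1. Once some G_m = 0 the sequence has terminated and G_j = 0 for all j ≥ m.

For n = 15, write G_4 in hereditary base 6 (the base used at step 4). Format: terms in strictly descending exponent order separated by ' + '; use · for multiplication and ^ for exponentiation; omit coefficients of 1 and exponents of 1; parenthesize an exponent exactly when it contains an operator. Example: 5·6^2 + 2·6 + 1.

G_0=15  [base 2] 2^(2 + 1) + 2^2 + 2 + 1  →[2↦3]→  3^(3 + 1) + 3^3 + 3 + 1 = 112  −1 ⇒ G_1=111
G_1=111  [base 3] 3^(3 + 1) + 3^3 + 3  →[3↦4]→  4^(4 + 1) + 4^4 + 4 = 1284  −1 ⇒ G_2=1283
G_2=1283  [base 4] 4^(4 + 1) + 4^4 + 3  →[4↦5]→  5^(5 + 1) + 5^5 + 3 = 18753  −1 ⇒ G_3=18752
G_3=18752  [base 5] 5^(5 + 1) + 5^5 + 2  →[5↦6]→  6^(6 + 1) + 6^6 + 2 = 326594  −1 ⇒ G_4=326593
G_4=326593  [base 6] 6^(6 + 1) + 6^6 + 1  →[6↦7]→  7^(7 + 1) + 7^7 + 1 = 6588345  −1 ⇒ G_5=6588344

6^(6 + 1) + 6^6 + 1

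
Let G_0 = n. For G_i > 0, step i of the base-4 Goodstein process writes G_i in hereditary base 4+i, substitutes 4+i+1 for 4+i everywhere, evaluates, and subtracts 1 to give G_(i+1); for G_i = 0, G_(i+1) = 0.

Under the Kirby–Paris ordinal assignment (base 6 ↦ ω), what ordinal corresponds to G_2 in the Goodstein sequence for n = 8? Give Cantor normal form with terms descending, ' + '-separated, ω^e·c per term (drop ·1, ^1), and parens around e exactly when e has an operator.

8 —HB4→ 2·4 —bump→ 2·5 = 10 —(−1)→ 9
9 —HB5→ 5 + 4 —bump→ 6 + 4 = 10 —(−1)→ 9

ω + 3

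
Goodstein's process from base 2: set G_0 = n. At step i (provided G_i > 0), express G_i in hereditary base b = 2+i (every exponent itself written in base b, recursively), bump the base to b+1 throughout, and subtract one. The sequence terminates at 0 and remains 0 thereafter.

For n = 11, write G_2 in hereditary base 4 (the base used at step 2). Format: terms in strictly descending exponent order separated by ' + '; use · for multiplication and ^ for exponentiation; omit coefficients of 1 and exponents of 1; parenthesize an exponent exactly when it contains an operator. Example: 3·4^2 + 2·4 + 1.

4^(4 + 1) + 3

base 2: 11 = 2^(2 + 1) + 2 + 1; at 3: 3^(3 + 1) + 3 + 1 = 85; next = 84
base 3: 84 = 3^(3 + 1) + 3; at 4: 4^(4 + 1) + 4 = 1028; next = 1027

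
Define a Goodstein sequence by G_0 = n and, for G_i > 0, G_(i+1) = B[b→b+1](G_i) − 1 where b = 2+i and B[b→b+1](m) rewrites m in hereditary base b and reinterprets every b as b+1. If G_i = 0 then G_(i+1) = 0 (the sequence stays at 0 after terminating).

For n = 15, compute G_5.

i=0: 15 = 2^(2 + 1) + 2^2 + 2 + 1 (b=2); 2→3: 3^(3 + 1) + 3^3 + 3 + 1 = 112; 112−1 = 111
i=1: 111 = 3^(3 + 1) + 3^3 + 3 (b=3); 3→4: 4^(4 + 1) + 4^4 + 4 = 1284; 1284−1 = 1283
i=2: 1283 = 4^(4 + 1) + 4^4 + 3 (b=4); 4→5: 5^(5 + 1) + 5^5 + 3 = 18753; 18753−1 = 18752
i=3: 18752 = 5^(5 + 1) + 5^5 + 2 (b=5); 5→6: 6^(6 + 1) + 6^6 + 2 = 326594; 326594−1 = 326593
i=4: 326593 = 6^(6 + 1) + 6^6 + 1 (b=6); 6→7: 7^(7 + 1) + 7^7 + 1 = 6588345; 6588345−1 = 6588344
i=5: 6588344 = 7^(7 + 1) + 7^7 (b=7); 7→8: 8^(8 + 1) + 8^8 = 150994944; 150994944−1 = 150994943

6588344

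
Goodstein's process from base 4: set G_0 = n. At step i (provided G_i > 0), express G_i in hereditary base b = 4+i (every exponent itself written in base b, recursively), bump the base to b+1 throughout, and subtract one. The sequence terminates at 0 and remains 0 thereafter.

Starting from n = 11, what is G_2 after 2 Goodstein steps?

G_0=11  [base 4] 2·4 + 3  →[4↦5]→  2·5 + 3 = 13  −1 ⇒ G_1=12
G_1=12  [base 5] 2·5 + 2  →[5↦6]→  2·6 + 2 = 14  −1 ⇒ G_2=13

13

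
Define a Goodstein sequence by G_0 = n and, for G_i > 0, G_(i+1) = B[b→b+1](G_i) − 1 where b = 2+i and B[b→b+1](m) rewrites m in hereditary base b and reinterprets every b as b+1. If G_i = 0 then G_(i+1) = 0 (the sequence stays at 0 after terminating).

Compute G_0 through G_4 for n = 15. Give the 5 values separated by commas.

15, 111, 1283, 18752, 326593

(0) 15|_2 = 2^(2 + 1) + 2^2 + 2 + 1 ↦ 3^(3 + 1) + 3^3 + 3 + 1|_3 = 112 ⇒ 111
(1) 111|_3 = 3^(3 + 1) + 3^3 + 3 ↦ 4^(4 + 1) + 4^4 + 4|_4 = 1284 ⇒ 1283
(2) 1283|_4 = 4^(4 + 1) + 4^4 + 3 ↦ 5^(5 + 1) + 5^5 + 3|_5 = 18753 ⇒ 18752
(3) 18752|_5 = 5^(5 + 1) + 5^5 + 2 ↦ 6^(6 + 1) + 6^6 + 2|_6 = 326594 ⇒ 326593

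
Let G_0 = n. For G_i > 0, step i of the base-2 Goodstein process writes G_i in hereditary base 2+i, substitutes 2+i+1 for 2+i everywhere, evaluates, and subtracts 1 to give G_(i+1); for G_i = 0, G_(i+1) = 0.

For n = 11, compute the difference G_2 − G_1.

G_0 = 11. HB_2(11) = 2^(2 + 1) + 2 + 1. Bump = 85. G_1 = 84.
G_1 = 84. HB_3(84) = 3^(3 + 1) + 3. Bump = 1028. G_2 = 1027.

943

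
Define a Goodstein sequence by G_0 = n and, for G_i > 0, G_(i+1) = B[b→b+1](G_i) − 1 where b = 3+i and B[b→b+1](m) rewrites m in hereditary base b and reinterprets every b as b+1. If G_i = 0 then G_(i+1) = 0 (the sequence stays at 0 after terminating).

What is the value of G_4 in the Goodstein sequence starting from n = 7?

i=0: 7 = 2·3 + 1 (b=3); 3→4: 2·4 + 1 = 9; 9−1 = 8
i=1: 8 = 2·4 (b=4); 4→5: 2·5 = 10; 10−1 = 9
i=2: 9 = 5 + 4 (b=5); 5→6: 6 + 4 = 10; 10−1 = 9
i=3: 9 = 6 + 3 (b=6); 6→7: 7 + 3 = 10; 10−1 = 9
i=4: 9 = 7 + 2 (b=7); 7→8: 8 + 2 = 10; 10−1 = 9

9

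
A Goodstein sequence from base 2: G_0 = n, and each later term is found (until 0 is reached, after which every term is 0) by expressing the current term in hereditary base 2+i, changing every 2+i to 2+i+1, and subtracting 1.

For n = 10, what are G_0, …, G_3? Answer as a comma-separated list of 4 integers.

10, 83, 1025, 15625

[0] 10 ≡ 2^(2 + 1) + 2 (base 2). Lift 3: 84. −1: 83.
[1] 83 ≡ 3^(3 + 1) + 2 (base 3). Lift 4: 1026. −1: 1025.
[2] 1025 ≡ 4^(4 + 1) + 1 (base 4). Lift 5: 15626. −1: 15625.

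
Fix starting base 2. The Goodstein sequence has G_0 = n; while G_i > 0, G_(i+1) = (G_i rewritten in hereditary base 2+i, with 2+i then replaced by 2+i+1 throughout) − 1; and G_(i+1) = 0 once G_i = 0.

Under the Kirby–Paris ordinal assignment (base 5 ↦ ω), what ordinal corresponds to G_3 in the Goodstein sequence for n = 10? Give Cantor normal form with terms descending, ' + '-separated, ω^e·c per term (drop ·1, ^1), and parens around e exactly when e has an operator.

step 0: 10 = 2^(2 + 1) + 2; sub 3 for 2: 3^(3 + 1) + 3; = 84; G_1 = 84−1 = 83
step 1: 83 = 3^(3 + 1) + 2; sub 4 for 3: 4^(4 + 1) + 2; = 1026; G_2 = 1026−1 = 1025
step 2: 1025 = 4^(4 + 1) + 1; sub 5 for 4: 5^(5 + 1) + 1; = 15626; G_3 = 15626−1 = 15625

ω^(ω + 1)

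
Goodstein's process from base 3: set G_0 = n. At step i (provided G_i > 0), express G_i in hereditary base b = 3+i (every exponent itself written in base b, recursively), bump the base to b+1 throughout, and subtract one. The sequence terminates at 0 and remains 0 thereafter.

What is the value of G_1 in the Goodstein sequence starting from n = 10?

16

(0) 10|_3 = 3^2 + 1 ↦ 4^2 + 1|_4 = 17 ⇒ 16
(1) 16|_4 = 4^2 ↦ 5^2|_5 = 25 ⇒ 24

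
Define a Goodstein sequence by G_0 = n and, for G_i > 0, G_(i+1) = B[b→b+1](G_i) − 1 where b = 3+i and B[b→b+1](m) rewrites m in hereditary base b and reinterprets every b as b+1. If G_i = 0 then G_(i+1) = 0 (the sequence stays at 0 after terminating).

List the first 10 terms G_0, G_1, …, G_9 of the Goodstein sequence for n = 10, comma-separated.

10, 16, 24, 27, 30, 33, 36, 39, 41, 43

[0] 10 ≡ 3^2 + 1 (base 3). Lift 4: 17. −1: 16.
[1] 16 ≡ 4^2 (base 4). Lift 5: 25. −1: 24.
[2] 24 ≡ 4·5 + 4 (base 5). Lift 6: 28. −1: 27.
[3] 27 ≡ 4·6 + 3 (base 6). Lift 7: 31. −1: 30.
[4] 30 ≡ 4·7 + 2 (base 7). Lift 8: 34. −1: 33.
[5] 33 ≡ 4·8 + 1 (base 8). Lift 9: 37. −1: 36.
[6] 36 ≡ 4·9 (base 9). Lift 10: 40. −1: 39.
[7] 39 ≡ 3·10 + 9 (base 10). Lift 11: 42. −1: 41.
[8] 41 ≡ 3·11 + 8 (base 11). Lift 12: 44. −1: 43.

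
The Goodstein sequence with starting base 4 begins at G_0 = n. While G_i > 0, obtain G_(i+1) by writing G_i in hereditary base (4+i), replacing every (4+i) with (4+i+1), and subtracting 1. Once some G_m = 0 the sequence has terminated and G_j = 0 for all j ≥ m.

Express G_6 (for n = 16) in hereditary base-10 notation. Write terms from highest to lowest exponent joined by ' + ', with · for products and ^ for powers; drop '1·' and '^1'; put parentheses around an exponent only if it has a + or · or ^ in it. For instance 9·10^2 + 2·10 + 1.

3·10 + 9

i=0: 16 = 4^2 (b=4); 4→5: 5^2 = 25; 25−1 = 24
i=1: 24 = 4·5 + 4 (b=5); 5→6: 4·6 + 4 = 28; 28−1 = 27
i=2: 27 = 4·6 + 3 (b=6); 6→7: 4·7 + 3 = 31; 31−1 = 30
i=3: 30 = 4·7 + 2 (b=7); 7→8: 4·8 + 2 = 34; 34−1 = 33
i=4: 33 = 4·8 + 1 (b=8); 8→9: 4·9 + 1 = 37; 37−1 = 36
i=5: 36 = 4·9 (b=9); 9→10: 4·10 = 40; 40−1 = 39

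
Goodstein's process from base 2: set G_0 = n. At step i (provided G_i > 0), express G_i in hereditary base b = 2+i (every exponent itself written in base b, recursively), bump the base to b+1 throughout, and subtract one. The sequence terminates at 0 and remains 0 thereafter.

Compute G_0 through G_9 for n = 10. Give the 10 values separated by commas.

10, 83, 1025, 15625, 279935, 4215754, 84073323, 1937434592, 50000555551, 1426559238830

step 0: 10 = 2^(2 + 1) + 2; sub 3 for 2: 3^(3 + 1) + 3; = 84; G_1 = 84−1 = 83
step 1: 83 = 3^(3 + 1) + 2; sub 4 for 3: 4^(4 + 1) + 2; = 1026; G_2 = 1026−1 = 1025
step 2: 1025 = 4^(4 + 1) + 1; sub 5 for 4: 5^(5 + 1) + 1; = 15626; G_3 = 15626−1 = 15625
step 3: 15625 = 5^(5 + 1); sub 6 for 5: 6^(6 + 1); = 279936; G_4 = 279936−1 = 279935
step 4: 279935 = 5·6^6 + 5·6^5 + 5·6^4 + 5·6^3 + 5·6^2 + 5·6 + 5; sub 7 for 6: 5·7^7 + 5·7^5 + 5·7^4 + 5·7^3 + 5·7^2 + 5·7 + 5; = 4215755; G_5 = 4215755−1 = 4215754
step 5: 4215754 = 5·7^7 + 5·7^5 + 5·7^4 + 5·7^3 + 5·7^2 + 5·7 + 4; sub 8 for 7: 5·8^8 + 5·8^5 + 5·8^4 + 5·8^3 + 5·8^2 + 5·8 + 4; = 84073324; G_6 = 84073324−1 = 84073323
step 6: 84073323 = 5·8^8 + 5·8^5 + 5·8^4 + 5·8^3 + 5·8^2 + 5·8 + 3; sub 9 for 8: 5·9^9 + 5·9^5 + 5·9^4 + 5·9^3 + 5·9^2 + 5·9 + 3; = 1937434593; G_7 = 1937434593−1 = 1937434592
step 7: 1937434592 = 5·9^9 + 5·9^5 + 5·9^4 + 5·9^3 + 5·9^2 + 5·9 + 2; sub 10 for 9: 5·10^10 + 5·10^5 + 5·10^4 + 5·10^3 + 5·10^2 + 5·10 + 2; = 50000555552; G_8 = 50000555552−1 = 50000555551
step 8: 50000555551 = 5·10^10 + 5·10^5 + 5·10^4 + 5·10^3 + 5·10^2 + 5·10 + 1; sub 11 for 10: 5·11^11 + 5·11^5 + 5·11^4 + 5·11^3 + 5·11^2 + 5·11 + 1; = 1426559238831; G_9 = 1426559238831−1 = 1426559238830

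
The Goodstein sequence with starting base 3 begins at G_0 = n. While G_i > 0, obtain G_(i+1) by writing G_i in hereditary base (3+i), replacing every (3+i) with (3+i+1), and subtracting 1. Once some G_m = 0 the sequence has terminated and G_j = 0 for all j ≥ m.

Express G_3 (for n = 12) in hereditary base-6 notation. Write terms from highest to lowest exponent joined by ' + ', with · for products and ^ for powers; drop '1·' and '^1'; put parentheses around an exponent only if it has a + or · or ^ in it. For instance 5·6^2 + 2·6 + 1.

6^2 + 1

G_0=12  [base 3] 3^2 + 3  →[3↦4]→  4^2 + 4 = 20  −1 ⇒ G_1=19
G_1=19  [base 4] 4^2 + 3  →[4↦5]→  5^2 + 3 = 28  −1 ⇒ G_2=27
G_2=27  [base 5] 5^2 + 2  →[5↦6]→  6^2 + 2 = 38  −1 ⇒ G_3=37
G_3=37  [base 6] 6^2 + 1  →[6↦7]→  7^2 + 1 = 50  −1 ⇒ G_4=49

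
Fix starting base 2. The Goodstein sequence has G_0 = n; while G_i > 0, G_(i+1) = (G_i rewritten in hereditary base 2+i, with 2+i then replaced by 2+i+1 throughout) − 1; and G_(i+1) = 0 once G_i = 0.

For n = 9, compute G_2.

1023

i=0: 9 = 2^(2 + 1) + 1 (b=2); 2→3: 3^(3 + 1) + 1 = 82; 82−1 = 81
i=1: 81 = 3^(3 + 1) (b=3); 3→4: 4^(4 + 1) = 1024; 1024−1 = 1023
i=2: 1023 = 3·4^4 + 3·4^3 + 3·4^2 + 3·4 + 3 (b=4); 4→5: 3·5^5 + 3·5^3 + 3·5^2 + 3·5 + 3 = 9843; 9843−1 = 9842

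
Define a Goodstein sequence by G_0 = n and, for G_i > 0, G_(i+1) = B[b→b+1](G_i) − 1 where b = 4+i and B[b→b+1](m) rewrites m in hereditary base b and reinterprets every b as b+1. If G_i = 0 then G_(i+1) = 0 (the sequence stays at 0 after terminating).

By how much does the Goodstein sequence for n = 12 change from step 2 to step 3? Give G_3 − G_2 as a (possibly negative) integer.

1

G_0 = 12. HB_4(12) = 3·4. Bump = 15. G_1 = 14.
G_1 = 14. HB_5(14) = 2·5 + 4. Bump = 16. G_2 = 15.
G_2 = 15. HB_6(15) = 2·6 + 3. Bump = 17. G_3 = 16.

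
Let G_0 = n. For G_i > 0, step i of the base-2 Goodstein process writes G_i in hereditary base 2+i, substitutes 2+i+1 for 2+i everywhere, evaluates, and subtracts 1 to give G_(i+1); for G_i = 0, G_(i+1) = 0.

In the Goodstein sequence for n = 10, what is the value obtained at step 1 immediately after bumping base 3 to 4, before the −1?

1026

10 —HB2→ 2^(2 + 1) + 2 —bump→ 3^(3 + 1) + 3 = 84 —(−1)→ 83
83 —HB3→ 3^(3 + 1) + 2 —bump→ 4^(4 + 1) + 2 = 1026 —(−1)→ 1025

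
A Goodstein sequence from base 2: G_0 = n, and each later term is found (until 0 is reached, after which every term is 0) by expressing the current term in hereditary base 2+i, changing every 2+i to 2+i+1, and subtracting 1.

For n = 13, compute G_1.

step 0: 13 = 2^(2 + 1) + 2^2 + 1; sub 3 for 2: 3^(3 + 1) + 3^3 + 1; = 109; G_1 = 109−1 = 108
step 1: 108 = 3^(3 + 1) + 3^3; sub 4 for 3: 4^(4 + 1) + 4^4; = 1280; G_2 = 1280−1 = 1279

108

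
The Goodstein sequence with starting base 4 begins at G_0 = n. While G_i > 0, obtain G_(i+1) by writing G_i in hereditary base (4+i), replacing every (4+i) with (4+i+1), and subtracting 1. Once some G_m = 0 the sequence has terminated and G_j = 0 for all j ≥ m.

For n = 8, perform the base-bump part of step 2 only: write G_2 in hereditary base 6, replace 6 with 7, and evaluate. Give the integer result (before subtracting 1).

step 0: 8 = 2·4; sub 5 for 4: 2·5; = 10; G_1 = 10−1 = 9
step 1: 9 = 5 + 4; sub 6 for 5: 6 + 4; = 10; G_2 = 10−1 = 9

10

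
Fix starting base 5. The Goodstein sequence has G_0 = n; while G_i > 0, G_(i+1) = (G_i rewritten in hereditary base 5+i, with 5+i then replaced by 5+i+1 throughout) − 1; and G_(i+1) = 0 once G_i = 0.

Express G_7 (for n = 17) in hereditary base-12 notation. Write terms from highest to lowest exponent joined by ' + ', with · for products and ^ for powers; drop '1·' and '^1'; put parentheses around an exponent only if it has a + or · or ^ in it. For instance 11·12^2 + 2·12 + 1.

2·12 + 3

G_0=17  [base 5] 3·5 + 2  →[5↦6]→  3·6 + 2 = 20  −1 ⇒ G_1=19
G_1=19  [base 6] 3·6 + 1  →[6↦7]→  3·7 + 1 = 22  −1 ⇒ G_2=21
G_2=21  [base 7] 3·7  →[7↦8]→  3·8 = 24  −1 ⇒ G_3=23
G_3=23  [base 8] 2·8 + 7  →[8↦9]→  2·9 + 7 = 25  −1 ⇒ G_4=24
G_4=24  [base 9] 2·9 + 6  →[9↦10]→  2·10 + 6 = 26  −1 ⇒ G_5=25
G_5=25  [base 10] 2·10 + 5  →[10↦11]→  2·11 + 5 = 27  −1 ⇒ G_6=26
G_6=26  [base 11] 2·11 + 4  →[11↦12]→  2·12 + 4 = 28  −1 ⇒ G_7=27
G_7=27  [base 12] 2·12 + 3  →[12↦13]→  2·13 + 3 = 29  −1 ⇒ G_8=28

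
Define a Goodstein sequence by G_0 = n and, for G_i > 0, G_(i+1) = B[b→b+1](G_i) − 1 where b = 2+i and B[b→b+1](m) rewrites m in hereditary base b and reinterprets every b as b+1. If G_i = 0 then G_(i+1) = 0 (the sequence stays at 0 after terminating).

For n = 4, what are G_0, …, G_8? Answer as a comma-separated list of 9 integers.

4, 26, 41, 60, 83, 109, 139, 173, 211

G_0 = 4. HB_2(4) = 2^2. Bump = 27. G_1 = 26.
G_1 = 26. HB_3(26) = 2·3^2 + 2·3 + 2. Bump = 42. G_2 = 41.
G_2 = 41. HB_4(41) = 2·4^2 + 2·4 + 1. Bump = 61. G_3 = 60.
G_3 = 60. HB_5(60) = 2·5^2 + 2·5. Bump = 84. G_4 = 83.
G_4 = 83. HB_6(83) = 2·6^2 + 6 + 5. Bump = 110. G_5 = 109.
G_5 = 109. HB_7(109) = 2·7^2 + 7 + 4. Bump = 140. G_6 = 139.
G_6 = 139. HB_8(139) = 2·8^2 + 8 + 3. Bump = 174. G_7 = 173.
G_7 = 173. HB_9(173) = 2·9^2 + 9 + 2. Bump = 212. G_8 = 211.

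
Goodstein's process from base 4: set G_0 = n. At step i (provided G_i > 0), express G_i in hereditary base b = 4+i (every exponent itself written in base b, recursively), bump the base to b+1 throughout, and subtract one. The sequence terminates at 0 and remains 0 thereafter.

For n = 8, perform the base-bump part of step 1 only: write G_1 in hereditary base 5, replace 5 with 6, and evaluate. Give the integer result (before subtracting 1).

base 4: 8 = 2·4; at 5: 2·5 = 10; next = 9
base 5: 9 = 5 + 4; at 6: 6 + 4 = 10; next = 9

10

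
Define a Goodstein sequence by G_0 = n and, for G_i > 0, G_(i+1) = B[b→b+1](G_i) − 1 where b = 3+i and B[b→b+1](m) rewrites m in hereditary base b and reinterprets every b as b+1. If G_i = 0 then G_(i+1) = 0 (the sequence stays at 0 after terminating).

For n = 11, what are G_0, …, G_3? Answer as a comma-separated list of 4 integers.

11, 17, 25, 35

G_0=11  [base 3] 3^2 + 2  →[3↦4]→  4^2 + 2 = 18  −1 ⇒ G_1=17
G_1=17  [base 4] 4^2 + 1  →[4↦5]→  5^2 + 1 = 26  −1 ⇒ G_2=25
G_2=25  [base 5] 5^2  →[5↦6]→  6^2 = 36  −1 ⇒ G_3=35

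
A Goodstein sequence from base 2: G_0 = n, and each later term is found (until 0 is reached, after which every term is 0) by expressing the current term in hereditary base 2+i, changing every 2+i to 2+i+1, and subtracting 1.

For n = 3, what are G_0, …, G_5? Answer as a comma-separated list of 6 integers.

step 0: 3 = 2 + 1; sub 3 for 2: 3 + 1; = 4; G_1 = 4−1 = 3
step 1: 3 = 3; sub 4 for 3: 4; = 4; G_2 = 4−1 = 3
step 2: 3 = 3; sub 5 for 4: 3; = 3; G_3 = 3−1 = 2
step 3: 2 = 2; sub 6 for 5: 2; = 2; G_4 = 2−1 = 1
step 4: 1 = 1; sub 7 for 6: 1; = 1; G_5 = 1−1 = 0

3, 3, 3, 2, 1, 0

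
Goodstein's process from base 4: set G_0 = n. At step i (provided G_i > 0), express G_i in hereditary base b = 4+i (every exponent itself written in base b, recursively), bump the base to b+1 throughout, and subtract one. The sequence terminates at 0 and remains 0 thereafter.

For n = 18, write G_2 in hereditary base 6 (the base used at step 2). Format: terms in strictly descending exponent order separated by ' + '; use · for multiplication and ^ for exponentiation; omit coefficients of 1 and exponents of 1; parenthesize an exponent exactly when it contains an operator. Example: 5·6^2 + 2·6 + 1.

6^2

[0] 18 ≡ 4^2 + 2 (base 4). Lift 5: 27. −1: 26.
[1] 26 ≡ 5^2 + 1 (base 5). Lift 6: 37. −1: 36.
[2] 36 ≡ 6^2 (base 6). Lift 7: 49. −1: 48.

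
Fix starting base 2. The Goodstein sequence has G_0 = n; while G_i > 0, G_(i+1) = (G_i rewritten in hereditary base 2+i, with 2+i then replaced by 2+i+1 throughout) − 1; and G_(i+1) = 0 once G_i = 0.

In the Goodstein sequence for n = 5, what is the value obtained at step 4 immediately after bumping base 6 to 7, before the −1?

5 —HB2→ 2^2 + 1 —bump→ 3^3 + 1 = 28 —(−1)→ 27
27 —HB3→ 3^3 —bump→ 4^4 = 256 —(−1)→ 255
255 —HB4→ 3·4^3 + 3·4^2 + 3·4 + 3 —bump→ 3·5^3 + 3·5^2 + 3·5 + 3 = 468 —(−1)→ 467
467 —HB5→ 3·5^3 + 3·5^2 + 3·5 + 2 —bump→ 3·6^3 + 3·6^2 + 3·6 + 2 = 776 —(−1)→ 775
775 —HB6→ 3·6^3 + 3·6^2 + 3·6 + 1 —bump→ 3·7^3 + 3·7^2 + 3·7 + 1 = 1198 —(−1)→ 1197

1198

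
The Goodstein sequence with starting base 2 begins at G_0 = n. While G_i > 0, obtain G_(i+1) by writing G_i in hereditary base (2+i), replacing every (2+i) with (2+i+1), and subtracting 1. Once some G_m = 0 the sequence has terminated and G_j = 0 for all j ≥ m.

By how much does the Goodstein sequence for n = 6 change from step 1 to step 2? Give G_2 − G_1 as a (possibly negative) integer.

228

G_0=6  [base 2] 2^2 + 2  →[2↦3]→  3^3 + 3 = 30  −1 ⇒ G_1=29
G_1=29  [base 3] 3^3 + 2  →[3↦4]→  4^4 + 2 = 258  −1 ⇒ G_2=257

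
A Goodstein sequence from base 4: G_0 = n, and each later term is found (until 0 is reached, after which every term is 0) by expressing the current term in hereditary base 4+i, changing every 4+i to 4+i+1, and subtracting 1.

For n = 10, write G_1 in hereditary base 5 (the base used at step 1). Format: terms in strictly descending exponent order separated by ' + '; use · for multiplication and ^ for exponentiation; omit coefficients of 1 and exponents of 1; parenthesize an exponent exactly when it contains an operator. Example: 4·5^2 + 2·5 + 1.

2·5 + 1

i=0: 10 = 2·4 + 2 (b=4); 4→5: 2·5 + 2 = 12; 12−1 = 11
i=1: 11 = 2·5 + 1 (b=5); 5→6: 2·6 + 1 = 13; 13−1 = 12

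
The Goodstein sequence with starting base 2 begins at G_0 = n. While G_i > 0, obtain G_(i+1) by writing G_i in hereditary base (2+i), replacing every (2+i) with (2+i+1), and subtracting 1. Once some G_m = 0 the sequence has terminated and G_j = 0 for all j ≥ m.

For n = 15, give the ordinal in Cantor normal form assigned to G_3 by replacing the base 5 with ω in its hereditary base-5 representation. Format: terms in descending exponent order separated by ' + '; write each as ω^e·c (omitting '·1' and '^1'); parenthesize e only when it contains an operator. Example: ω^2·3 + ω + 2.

step 0: 15 = 2^(2 + 1) + 2^2 + 2 + 1; sub 3 for 2: 3^(3 + 1) + 3^3 + 3 + 1; = 112; G_1 = 112−1 = 111
step 1: 111 = 3^(3 + 1) + 3^3 + 3; sub 4 for 3: 4^(4 + 1) + 4^4 + 4; = 1284; G_2 = 1284−1 = 1283
step 2: 1283 = 4^(4 + 1) + 4^4 + 3; sub 5 for 4: 5^(5 + 1) + 5^5 + 3; = 18753; G_3 = 18753−1 = 18752
step 3: 18752 = 5^(5 + 1) + 5^5 + 2; sub 6 for 5: 6^(6 + 1) + 6^6 + 2; = 326594; G_4 = 326594−1 = 326593

ω^(ω + 1) + ω^ω + 2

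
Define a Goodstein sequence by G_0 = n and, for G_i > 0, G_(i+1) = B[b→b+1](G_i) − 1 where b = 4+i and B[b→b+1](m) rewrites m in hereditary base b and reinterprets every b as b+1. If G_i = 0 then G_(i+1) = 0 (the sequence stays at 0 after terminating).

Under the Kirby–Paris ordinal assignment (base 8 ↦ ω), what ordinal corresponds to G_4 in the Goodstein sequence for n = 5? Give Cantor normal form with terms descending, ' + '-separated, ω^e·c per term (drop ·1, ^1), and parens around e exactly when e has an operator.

base 4: 5 = 4 + 1; at 5: 5 + 1 = 6; next = 5
base 5: 5 = 5; at 6: 6 = 6; next = 5
base 6: 5 = 5; at 7: 5 = 5; next = 4
base 7: 4 = 4; at 8: 4 = 4; next = 3

3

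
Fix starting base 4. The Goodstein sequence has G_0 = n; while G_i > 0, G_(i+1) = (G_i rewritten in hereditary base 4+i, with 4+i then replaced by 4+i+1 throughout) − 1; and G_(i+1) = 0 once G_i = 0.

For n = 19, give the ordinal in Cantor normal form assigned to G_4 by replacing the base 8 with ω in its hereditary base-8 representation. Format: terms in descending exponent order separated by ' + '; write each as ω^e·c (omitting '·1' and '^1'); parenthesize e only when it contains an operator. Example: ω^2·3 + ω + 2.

base 4: 19 = 4^2 + 3; at 5: 5^2 + 3 = 28; next = 27
base 5: 27 = 5^2 + 2; at 6: 6^2 + 2 = 38; next = 37
base 6: 37 = 6^2 + 1; at 7: 7^2 + 1 = 50; next = 49
base 7: 49 = 7^2; at 8: 8^2 = 64; next = 63
base 8: 63 = 7·8 + 7; at 9: 7·9 + 7 = 70; next = 69

ω·7 + 7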